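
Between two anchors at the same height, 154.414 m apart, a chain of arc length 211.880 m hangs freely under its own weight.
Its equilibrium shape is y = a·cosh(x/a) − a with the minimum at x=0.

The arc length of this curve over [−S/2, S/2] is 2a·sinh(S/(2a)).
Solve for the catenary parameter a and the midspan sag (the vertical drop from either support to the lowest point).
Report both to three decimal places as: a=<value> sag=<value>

seed: a₀ = √(S³/(24(L−S))) = √(154.414³/(24·57.466)) = 51.667673
iter 1: u=1.494300  f(a)=+6.768e+00  f'(a)=-2.762e+00  a ← 51.667673 − (+6.768e+00/-2.762e+00) = 54.117600
iter 2: u=1.426652  f(a)=+5.111e-01  f'(a)=-2.360e+00  a ← 54.117600 − (+5.111e-01/-2.360e+00) = 54.334224
iter 3: u=1.420964  f(a)=+3.442e-03  f'(a)=-2.328e+00  a ← 54.334224 − (+3.442e-03/-2.328e+00) = 54.335703
iter 4: u=1.420926  f(a)=+1.584e-07  f'(a)=-2.328e+00  a ← 54.335703 − (+1.584e-07/-2.328e+00) = 54.335703
iter 5: u=1.420926  f(a)=-2.842e-14  f'(a)=-2.328e+00  a ← 54.335703 − (-2.842e-14/-2.328e+00) = 54.335703
converged: |Δa| < 1e-12 after 5 iterations
sag = a·(cosh(S/(2a)) − 1) = 54.335703·(cosh(1.420926) − 1) = 64.725845
T_max/T_min = cosh(S/(2a)) = 2.191221

a=54.336 sag=64.726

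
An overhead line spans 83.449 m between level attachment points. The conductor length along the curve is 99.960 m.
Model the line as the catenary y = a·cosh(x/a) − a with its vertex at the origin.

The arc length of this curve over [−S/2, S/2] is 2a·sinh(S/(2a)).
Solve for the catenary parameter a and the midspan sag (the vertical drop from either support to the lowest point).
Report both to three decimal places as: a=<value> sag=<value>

a=39.383 sag=24.249

seed: a₀ = √(S³/(24(L−S))) = √(83.449³/(24·16.511)) = 38.294764
iter 1: u=1.089561  f(a)=+1.008e+00  f'(a)=-9.691e-01  a ← 38.294764 − (+1.008e+00/-9.691e-01) = 39.335103
iter 2: u=1.060745  f(a)=+4.255e-02  f'(a)=-8.889e-01  a ← 39.335103 − (+4.255e-02/-8.889e-01) = 39.382966
iter 3: u=1.059455  f(a)=+8.315e-05  f'(a)=-8.854e-01  a ← 39.382966 − (+8.315e-05/-8.854e-01) = 39.383060
iter 4: u=1.059453  f(a)=+3.190e-10  f'(a)=-8.854e-01  a ← 39.383060 − (+3.190e-10/-8.854e-01) = 39.383060
iter 5: u=1.059453  f(a)=+0.000e+00  f'(a)=-8.854e-01  a ← 39.383060 − (+0.000e+00/-8.854e-01) = 39.383060
converged: |Δa| < 1e-12 after 5 iterations
sag = a·(cosh(S/(2a)) − 1) = 39.383060·(cosh(1.059453) − 1) = 24.248896
T_max/T_min = cosh(S/(2a)) = 1.615719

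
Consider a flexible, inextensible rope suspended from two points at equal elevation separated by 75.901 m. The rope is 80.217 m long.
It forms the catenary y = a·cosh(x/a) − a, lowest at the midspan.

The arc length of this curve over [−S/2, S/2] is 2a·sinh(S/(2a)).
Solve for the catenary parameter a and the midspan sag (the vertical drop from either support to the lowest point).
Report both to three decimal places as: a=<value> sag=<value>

seed: a₀ = √(S³/(24(L−S))) = √(75.901³/(24·4.316)) = 64.971801
iter 1: u=0.584107  f(a)=+7.423e-02  f'(a)=-1.374e-01  a ← 64.971801 − (+7.423e-02/-1.374e-01) = 65.511852
iter 2: u=0.579292  f(a)=+9.357e-04  f'(a)=-1.340e-01  a ← 65.511852 − (+9.357e-04/-1.340e-01) = 65.518835
iter 3: u=0.579230  f(a)=+1.529e-07  f'(a)=-1.340e-01  a ← 65.518835 − (+1.529e-07/-1.340e-01) = 65.518836
iter 4: u=0.579230  f(a)=+0.000e+00  f'(a)=-1.340e-01  a ← 65.518836 − (+0.000e+00/-1.340e-01) = 65.518836
converged: |Δa| < 1e-12 after 4 iterations
sag = a·(cosh(S/(2a)) − 1) = 65.518836·(cosh(0.579230) − 1) = 11.301797
T_max/T_min = cosh(S/(2a)) = 1.172497

a=65.519 sag=11.302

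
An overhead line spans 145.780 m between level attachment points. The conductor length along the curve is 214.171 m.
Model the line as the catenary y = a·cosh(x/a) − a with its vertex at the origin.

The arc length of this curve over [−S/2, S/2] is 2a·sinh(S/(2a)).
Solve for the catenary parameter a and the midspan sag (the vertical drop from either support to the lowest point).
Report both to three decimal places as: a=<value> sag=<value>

a=46.223 sag=70.413

seed: a₀ = √(S³/(24(L−S))) = √(145.780³/(24·68.391)) = 43.445202
iter 1: u=1.677746  f(a)=+1.030e+01  f'(a)=-4.128e+00  a ← 43.445202 − (+1.030e+01/-4.128e+00) = 45.939200
iter 2: u=1.586662  f(a)=+9.532e-01  f'(a)=-3.397e+00  a ← 45.939200 − (+9.532e-01/-3.397e+00) = 46.219834
iter 3: u=1.577029  f(a)=+1.001e-02  f'(a)=-3.326e+00  a ← 46.219834 − (+1.001e-02/-3.326e+00) = 46.222843
iter 4: u=1.576926  f(a)=+1.129e-06  f'(a)=-3.325e+00  a ← 46.222843 − (+1.129e-06/-3.325e+00) = 46.222844
iter 5: u=1.576926  f(a)=+0.000e+00  f'(a)=-3.325e+00  a ← 46.222844 − (+0.000e+00/-3.325e+00) = 46.222844
converged: |Δa| < 1e-12 after 5 iterations
sag = a·(cosh(S/(2a)) − 1) = 46.222844·(cosh(1.576926) − 1) = 70.412724
T_max/T_min = cosh(S/(2a)) = 2.523332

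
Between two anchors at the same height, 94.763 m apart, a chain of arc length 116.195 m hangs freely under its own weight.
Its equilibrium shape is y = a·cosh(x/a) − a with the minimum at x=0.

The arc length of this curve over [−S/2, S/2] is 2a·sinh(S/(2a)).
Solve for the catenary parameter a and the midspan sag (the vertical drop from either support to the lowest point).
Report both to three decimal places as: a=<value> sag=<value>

seed: a₀ = √(S³/(24(L−S))) = √(94.763³/(24·21.432)) = 40.674407
iter 1: u=1.164897  f(a)=+1.502e+00  f'(a)=-1.204e+00  a ← 40.674407 − (+1.502e+00/-1.204e+00) = 41.921994
iter 2: u=1.130230  f(a)=+7.188e-02  f'(a)=-1.091e+00  a ← 41.921994 − (+7.188e-02/-1.091e+00) = 41.987863
iter 3: u=1.128457  f(a)=+1.829e-04  f'(a)=-1.086e+00  a ← 41.987863 − (+1.829e-04/-1.086e+00) = 41.988031
iter 4: u=1.128453  f(a)=+1.191e-09  f'(a)=-1.086e+00  a ← 41.988031 − (+1.191e-09/-1.086e+00) = 41.988031
iter 5: u=1.128453  f(a)=-2.842e-14  f'(a)=-1.086e+00  a ← 41.988031 − (-2.842e-14/-1.086e+00) = 41.988031
converged: |Δa| < 1e-12 after 5 iterations
sag = a·(cosh(S/(2a)) − 1) = 41.988031·(cosh(1.128453) − 1) = 29.694005
T_max/T_min = cosh(S/(2a)) = 1.707202

a=41.988 sag=29.694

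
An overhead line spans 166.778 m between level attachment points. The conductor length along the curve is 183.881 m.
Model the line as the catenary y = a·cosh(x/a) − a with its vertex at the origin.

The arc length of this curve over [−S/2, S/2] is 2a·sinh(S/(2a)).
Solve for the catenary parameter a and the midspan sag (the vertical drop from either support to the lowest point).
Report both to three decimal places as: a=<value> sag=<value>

seed: a₀ = √(S³/(24(L−S))) = √(166.778³/(24·17.103)) = 106.308104
iter 1: u=0.784409  f(a)=+5.339e-01  f'(a)=-3.420e-01  a ← 106.308104 − (+5.339e-01/-3.420e-01) = 107.869345
iter 2: u=0.773056  f(a)=+1.199e-02  f'(a)=-3.268e-01  a ← 107.869345 − (+1.199e-02/-3.268e-01) = 107.906034
iter 3: u=0.772793  f(a)=+6.354e-06  f'(a)=-3.265e-01  a ← 107.906034 − (+6.354e-06/-3.265e-01) = 107.906054
iter 4: u=0.772793  f(a)=+1.819e-12  f'(a)=-3.264e-01  a ← 107.906054 − (+1.819e-12/-3.264e-01) = 107.906054
converged: |Δa| < 1e-12 after 4 iterations
sag = a·(cosh(S/(2a)) − 1) = 107.906054·(cosh(0.772793) − 1) = 33.857030
T_max/T_min = cosh(S/(2a)) = 1.313764

a=107.906 sag=33.857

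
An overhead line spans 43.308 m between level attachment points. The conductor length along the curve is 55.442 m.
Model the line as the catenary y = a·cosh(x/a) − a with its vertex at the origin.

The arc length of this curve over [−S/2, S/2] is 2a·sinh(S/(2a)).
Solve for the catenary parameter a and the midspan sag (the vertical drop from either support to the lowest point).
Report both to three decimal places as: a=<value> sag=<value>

seed: a₀ = √(S³/(24(L−S))) = √(43.308³/(24·12.134)) = 16.701081
iter 1: u=1.296563  f(a)=+1.062e+00  f'(a)=-1.712e+00  a ← 16.701081 − (+1.062e+00/-1.712e+00) = 17.321056
iter 2: u=1.250155  f(a)=+6.198e-02  f'(a)=-1.518e+00  a ← 17.321056 − (+6.198e-02/-1.518e+00) = 17.361892
iter 3: u=1.247214  f(a)=+2.402e-04  f'(a)=-1.506e+00  a ← 17.361892 − (+2.402e-04/-1.506e+00) = 17.362052
iter 4: u=1.247203  f(a)=+3.640e-09  f'(a)=-1.506e+00  a ← 17.362052 − (+3.640e-09/-1.506e+00) = 17.362052
iter 5: u=1.247203  f(a)=+0.000e+00  f'(a)=-1.506e+00  a ← 17.362052 − (+0.000e+00/-1.506e+00) = 17.362052
converged: |Δa| < 1e-12 after 5 iterations
sag = a·(cosh(S/(2a)) − 1) = 17.362052·(cosh(1.247203) − 1) = 15.347193
T_max/T_min = cosh(S/(2a)) = 1.883950

a=17.362 sag=15.347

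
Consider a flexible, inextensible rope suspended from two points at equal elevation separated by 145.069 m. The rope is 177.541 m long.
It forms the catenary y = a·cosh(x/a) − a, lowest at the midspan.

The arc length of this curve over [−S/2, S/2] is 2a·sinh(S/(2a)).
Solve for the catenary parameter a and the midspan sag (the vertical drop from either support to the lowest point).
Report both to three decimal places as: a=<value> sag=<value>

seed: a₀ = √(S³/(24(L−S))) = √(145.069³/(24·32.472)) = 62.589544
iter 1: u=1.158892  f(a)=+2.252e+00  f'(a)=-1.184e+00  a ← 62.589544 − (+2.252e+00/-1.184e+00) = 64.491502
iter 2: u=1.124714  f(a)=+1.067e-01  f'(a)=-1.074e+00  a ← 64.491502 − (+1.067e-01/-1.074e+00) = 64.590855
iter 3: u=1.122984  f(a)=+2.661e-04  f'(a)=-1.069e+00  a ← 64.590855 − (+2.661e-04/-1.069e+00) = 64.591104
iter 4: u=1.122980  f(a)=+1.663e-09  f'(a)=-1.069e+00  a ← 64.591104 − (+1.663e-09/-1.069e+00) = 64.591104
iter 5: u=1.122980  f(a)=+0.000e+00  f'(a)=-1.069e+00  a ← 64.591104 − (+0.000e+00/-1.069e+00) = 64.591104
converged: |Δa| < 1e-12 after 5 iterations
sag = a·(cosh(S/(2a)) − 1) = 64.591104·(cosh(1.122980) − 1) = 45.191465
T_max/T_min = cosh(S/(2a)) = 1.699655

a=64.591 sag=45.191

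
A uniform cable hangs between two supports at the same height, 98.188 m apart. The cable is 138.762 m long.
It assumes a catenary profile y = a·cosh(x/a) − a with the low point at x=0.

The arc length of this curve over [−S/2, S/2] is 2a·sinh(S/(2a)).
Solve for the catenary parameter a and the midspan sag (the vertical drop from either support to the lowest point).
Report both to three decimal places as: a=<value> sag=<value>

seed: a₀ = √(S³/(24(L−S))) = √(98.188³/(24·40.574)) = 31.178706
iter 1: u=1.574600  f(a)=+5.337e+00  f'(a)=-3.308e+00  a ← 31.178706 − (+5.337e+00/-3.308e+00) = 32.792243
iter 2: u=1.497122  f(a)=+4.423e-01  f'(a)=-2.780e+00  a ← 32.792243 − (+4.423e-01/-2.780e+00) = 32.951328
iter 3: u=1.489894  f(a)=+3.644e-03  f'(a)=-2.735e+00  a ← 32.951328 − (+3.644e-03/-2.735e+00) = 32.952660
iter 4: u=1.489834  f(a)=+2.519e-07  f'(a)=-2.734e+00  a ← 32.952660 − (+2.519e-07/-2.734e+00) = 32.952660
iter 5: u=1.489834  f(a)=+2.842e-14  f'(a)=-2.734e+00  a ← 32.952660 − (+2.842e-14/-2.734e+00) = 32.952660
converged: |Δa| < 1e-12 after 5 iterations
sag = a·(cosh(S/(2a)) − 1) = 32.952660·(cosh(1.489834) − 1) = 43.856200
T_max/T_min = cosh(S/(2a)) = 2.330885

a=32.953 sag=43.856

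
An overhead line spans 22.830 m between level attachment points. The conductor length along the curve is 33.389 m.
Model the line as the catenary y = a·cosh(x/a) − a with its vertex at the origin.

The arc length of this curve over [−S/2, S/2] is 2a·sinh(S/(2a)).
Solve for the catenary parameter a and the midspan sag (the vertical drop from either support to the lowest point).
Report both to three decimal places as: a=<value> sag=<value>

seed: a₀ = √(S³/(24(L−S))) = √(22.830³/(24·10.559)) = 6.852387
iter 1: u=1.665843  f(a)=+1.566e+00  f'(a)=-4.026e+00  a ← 6.852387 − (+1.566e+00/-4.026e+00) = 7.241254
iter 2: u=1.576384  f(a)=+1.432e-01  f'(a)=-3.321e+00  a ← 7.241254 − (+1.432e-01/-3.321e+00) = 7.284366
iter 3: u=1.567055  f(a)=+1.463e-03  f'(a)=-3.253e+00  a ← 7.284366 − (+1.463e-03/-3.253e+00) = 7.284816
iter 4: u=1.566958  f(a)=+1.563e-07  f'(a)=-3.253e+00  a ← 7.284816 − (+1.563e-07/-3.253e+00) = 7.284816
iter 5: u=1.566958  f(a)=+0.000e+00  f'(a)=-3.253e+00  a ← 7.284816 − (+0.000e+00/-3.253e+00) = 7.284816
converged: |Δa| < 1e-12 after 5 iterations
sag = a·(cosh(S/(2a)) − 1) = 7.284816·(cosh(1.566958) − 1) = 10.929872
T_max/T_min = cosh(S/(2a)) = 2.500364

a=7.285 sag=10.930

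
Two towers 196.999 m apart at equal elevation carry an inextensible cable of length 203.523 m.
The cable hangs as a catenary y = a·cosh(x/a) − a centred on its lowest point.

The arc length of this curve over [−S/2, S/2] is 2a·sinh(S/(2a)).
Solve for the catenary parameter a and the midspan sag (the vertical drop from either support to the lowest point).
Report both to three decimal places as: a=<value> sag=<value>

seed: a₀ = √(S³/(24(L−S))) = √(196.999³/(24·6.524)) = 220.970061
iter 1: u=0.445759  f(a)=+6.512e-02  f'(a)=-6.023e-02  a ← 220.970061 − (+6.512e-02/-6.023e-02) = 222.051308
iter 2: u=0.443589  f(a)=+4.811e-04  f'(a)=-5.934e-02  a ← 222.051308 − (+4.811e-04/-5.934e-02) = 222.059415
iter 3: u=0.443573  f(a)=+2.669e-08  f'(a)=-5.934e-02  a ← 222.059415 − (+2.669e-08/-5.934e-02) = 222.059415
iter 4: u=0.443573  f(a)=+2.842e-14  f'(a)=-5.934e-02  a ← 222.059415 − (+2.842e-14/-5.934e-02) = 222.059415
converged: |Δa| < 1e-12 after 4 iterations
sag = a·(cosh(S/(2a)) − 1) = 222.059415·(cosh(0.443573) − 1) = 22.206396
T_max/T_min = cosh(S/(2a)) = 1.100002

a=222.059 sag=22.206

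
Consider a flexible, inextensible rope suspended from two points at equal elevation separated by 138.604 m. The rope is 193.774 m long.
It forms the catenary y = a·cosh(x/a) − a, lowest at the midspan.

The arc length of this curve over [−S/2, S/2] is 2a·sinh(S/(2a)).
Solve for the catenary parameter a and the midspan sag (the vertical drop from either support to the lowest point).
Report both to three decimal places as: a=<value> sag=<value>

a=47.309 sag=60.511

seed: a₀ = √(S³/(24(L−S))) = √(138.604³/(24·55.170)) = 44.844226
iter 1: u=1.545394  f(a)=+6.975e+00  f'(a)=-3.101e+00  a ← 44.844226 − (+6.975e+00/-3.101e+00) = 47.093918
iter 2: u=1.471570  f(a)=+5.593e-01  f'(a)=-2.622e+00  a ← 47.093918 − (+5.593e-01/-2.622e+00) = 47.307246
iter 3: u=1.464934  f(a)=+4.288e-03  f'(a)=-2.582e+00  a ← 47.307246 − (+4.288e-03/-2.582e+00) = 47.308907
iter 4: u=1.464883  f(a)=+2.563e-07  f'(a)=-2.581e+00  a ← 47.308907 − (+2.563e-07/-2.581e+00) = 47.308907
iter 5: u=1.464883  f(a)=-5.684e-14  f'(a)=-2.581e+00  a ← 47.308907 − (-5.684e-14/-2.581e+00) = 47.308907
converged: |Δa| < 1e-12 after 5 iterations
sag = a·(cosh(S/(2a)) − 1) = 47.308907·(cosh(1.464883) − 1) = 60.511422
T_max/T_min = cosh(S/(2a)) = 2.279070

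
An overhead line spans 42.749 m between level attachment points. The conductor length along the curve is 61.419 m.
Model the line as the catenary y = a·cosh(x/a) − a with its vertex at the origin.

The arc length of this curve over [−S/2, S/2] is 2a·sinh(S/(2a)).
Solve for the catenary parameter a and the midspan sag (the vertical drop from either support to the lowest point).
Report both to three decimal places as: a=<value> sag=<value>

seed: a₀ = √(S³/(24(L−S))) = √(42.749³/(24·18.670)) = 13.204172
iter 1: u=1.618769  f(a)=+2.604e+00  f'(a)=-3.642e+00  a ← 13.204172 − (+2.604e+00/-3.642e+00) = 13.919342
iter 2: u=1.535597  f(a)=+2.266e-01  f'(a)=-3.033e+00  a ← 13.919342 − (+2.266e-01/-3.033e+00) = 13.994034
iter 3: u=1.527401  f(a)=+2.075e-03  f'(a)=-2.978e+00  a ← 13.994034 − (+2.075e-03/-2.978e+00) = 13.994731
iter 4: u=1.527325  f(a)=+1.777e-07  f'(a)=-2.977e+00  a ← 13.994731 − (+1.777e-07/-2.977e+00) = 13.994731
iter 5: u=1.527325  f(a)=+7.105e-15  f'(a)=-2.977e+00  a ← 13.994731 − (+7.105e-15/-2.977e+00) = 13.994731
converged: |Δa| < 1e-12 after 5 iterations
sag = a·(cosh(S/(2a)) − 1) = 13.994731·(cosh(1.527325) − 1) = 19.753245
T_max/T_min = cosh(S/(2a)) = 2.411477

a=13.995 sag=19.753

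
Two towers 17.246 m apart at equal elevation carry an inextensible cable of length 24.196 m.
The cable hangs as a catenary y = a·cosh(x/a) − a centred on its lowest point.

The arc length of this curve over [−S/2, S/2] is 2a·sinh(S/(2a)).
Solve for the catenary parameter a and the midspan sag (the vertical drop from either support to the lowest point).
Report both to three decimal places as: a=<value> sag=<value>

a=5.854 sag=7.586

seed: a₀ = √(S³/(24(L−S))) = √(17.246³/(24·6.950)) = 5.545421
iter 1: u=1.554977  f(a)=+8.903e-01  f'(a)=-3.167e+00  a ← 5.545421 − (+8.903e-01/-3.167e+00) = 5.826495
iter 2: u=1.479964  f(a)=+7.216e-02  f'(a)=-2.673e+00  a ← 5.826495 − (+7.216e-02/-2.673e+00) = 5.853493
iter 3: u=1.473137  f(a)=+5.666e-04  f'(a)=-2.631e+00  a ← 5.853493 − (+5.666e-04/-2.631e+00) = 5.853708
iter 4: u=1.473083  f(a)=+3.553e-08  f'(a)=-2.631e+00  a ← 5.853708 − (+3.553e-08/-2.631e+00) = 5.853708
iter 5: u=1.473083  f(a)=+0.000e+00  f'(a)=-2.631e+00  a ← 5.853708 − (+0.000e+00/-2.631e+00) = 5.853708
converged: |Δa| < 1e-12 after 5 iterations
sag = a·(cosh(S/(2a)) − 1) = 5.853708·(cosh(1.473083) − 1) = 7.586065
T_max/T_min = cosh(S/(2a)) = 2.295942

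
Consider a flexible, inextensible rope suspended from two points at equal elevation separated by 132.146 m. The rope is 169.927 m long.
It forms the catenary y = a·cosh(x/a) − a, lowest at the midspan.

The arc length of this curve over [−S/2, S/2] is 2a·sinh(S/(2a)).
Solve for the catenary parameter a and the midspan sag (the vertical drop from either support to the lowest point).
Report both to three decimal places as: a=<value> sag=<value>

a=52.482 sag=47.384

seed: a₀ = √(S³/(24(L−S))) = √(132.146³/(24·37.781)) = 50.447388
iter 1: u=1.309741  f(a)=+3.376e+00  f'(a)=-1.771e+00  a ← 50.447388 − (+3.376e+00/-1.771e+00) = 52.353663
iter 2: u=1.262051  f(a)=+2.008e-01  f'(a)=-1.566e+00  a ← 52.353663 − (+2.008e-01/-1.566e+00) = 52.481879
iter 3: u=1.258968  f(a)=+8.097e-04  f'(a)=-1.553e+00  a ← 52.481879 − (+8.097e-04/-1.553e+00) = 52.482400
iter 4: u=1.258955  f(a)=+1.328e-08  f'(a)=-1.553e+00  a ← 52.482400 − (+1.328e-08/-1.553e+00) = 52.482400
iter 5: u=1.258955  f(a)=+0.000e+00  f'(a)=-1.553e+00  a ← 52.482400 − (+0.000e+00/-1.553e+00) = 52.482400
converged: |Δa| < 1e-12 after 5 iterations
sag = a·(cosh(S/(2a)) − 1) = 52.482400·(cosh(1.258955) − 1) = 47.383503
T_max/T_min = cosh(S/(2a)) = 1.902846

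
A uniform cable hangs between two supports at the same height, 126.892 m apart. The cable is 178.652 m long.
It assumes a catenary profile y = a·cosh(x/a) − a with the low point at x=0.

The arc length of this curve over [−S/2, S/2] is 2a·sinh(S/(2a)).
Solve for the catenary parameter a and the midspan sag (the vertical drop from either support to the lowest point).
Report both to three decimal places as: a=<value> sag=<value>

a=42.835 sag=56.230

seed: a₀ = √(S³/(24(L−S))) = √(126.892³/(24·51.760)) = 40.555393
iter 1: u=1.564428  f(a)=+6.716e+00  f'(a)=-3.234e+00  a ← 40.555393 − (+6.716e+00/-3.234e+00) = 42.631766
iter 2: u=1.488233  f(a)=+5.502e-01  f'(a)=-2.724e+00  a ← 42.631766 − (+5.502e-01/-2.724e+00) = 42.833740
iter 3: u=1.481216  f(a)=+4.422e-03  f'(a)=-2.681e+00  a ← 42.833740 − (+4.422e-03/-2.681e+00) = 42.835389
iter 4: u=1.481158  f(a)=+2.906e-07  f'(a)=-2.680e+00  a ← 42.835389 − (+2.906e-07/-2.680e+00) = 42.835389
iter 5: u=1.481158  f(a)=+0.000e+00  f'(a)=-2.680e+00  a ← 42.835389 − (+0.000e+00/-2.680e+00) = 42.835389
converged: |Δa| < 1e-12 after 5 iterations
sag = a·(cosh(S/(2a)) − 1) = 42.835389·(cosh(1.481158) − 1) = 56.230270
T_max/T_min = cosh(S/(2a)) = 2.312706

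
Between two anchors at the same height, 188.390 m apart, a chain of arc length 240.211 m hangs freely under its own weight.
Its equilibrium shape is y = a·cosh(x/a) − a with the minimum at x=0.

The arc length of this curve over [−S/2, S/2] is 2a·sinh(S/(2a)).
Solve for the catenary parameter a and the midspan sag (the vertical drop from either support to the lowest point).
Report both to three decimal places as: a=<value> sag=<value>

seed: a₀ = √(S³/(24(L−S))) = √(188.390³/(24·51.821)) = 73.320979
iter 1: u=1.284694  f(a)=+4.448e+00  f'(a)=-1.661e+00  a ← 73.320979 − (+4.448e+00/-1.661e+00) = 75.999056
iter 2: u=1.239423  f(a)=+2.553e-01  f'(a)=-1.475e+00  a ← 75.999056 − (+2.553e-01/-1.475e+00) = 76.172127
iter 3: u=1.236607  f(a)=+9.546e-04  f'(a)=-1.464e+00  a ← 76.172127 − (+9.546e-04/-1.464e+00) = 76.172779
iter 4: u=1.236597  f(a)=+1.345e-08  f'(a)=-1.464e+00  a ← 76.172779 − (+1.345e-08/-1.464e+00) = 76.172779
iter 5: u=1.236597  f(a)=+2.842e-14  f'(a)=-1.464e+00  a ← 76.172779 − (+2.842e-14/-1.464e+00) = 76.172779
converged: |Δa| < 1e-12 after 5 iterations
sag = a·(cosh(S/(2a)) − 1) = 76.172779·(cosh(1.236597) − 1) = 66.051071
T_max/T_min = cosh(S/(2a)) = 1.867122

a=76.173 sag=66.051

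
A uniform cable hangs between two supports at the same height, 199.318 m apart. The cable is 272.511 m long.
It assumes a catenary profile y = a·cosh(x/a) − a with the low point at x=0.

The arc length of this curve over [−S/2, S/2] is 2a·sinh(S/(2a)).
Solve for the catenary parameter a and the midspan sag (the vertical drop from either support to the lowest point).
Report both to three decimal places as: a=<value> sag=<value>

a=70.564 sag=82.879

seed: a₀ = √(S³/(24(L−S))) = √(199.318³/(24·73.193)) = 67.139698
iter 1: u=1.484353  f(a)=+8.500e+00  f'(a)=-2.700e+00  a ← 67.139698 − (+8.500e+00/-2.700e+00) = 70.287562
iter 2: u=1.417875  f(a)=+6.343e-01  f'(a)=-2.311e+00  a ← 70.287562 − (+6.343e-01/-2.311e+00) = 70.562060
iter 3: u=1.412360  f(a)=+4.163e-03  f'(a)=-2.281e+00  a ← 70.562060 − (+4.163e-03/-2.281e+00) = 70.563885
iter 4: u=1.412323  f(a)=+1.819e-07  f'(a)=-2.280e+00  a ← 70.563885 − (+1.819e-07/-2.280e+00) = 70.563885
iter 5: u=1.412323  f(a)=+0.000e+00  f'(a)=-2.280e+00  a ← 70.563885 − (+0.000e+00/-2.280e+00) = 70.563885
converged: |Δa| < 1e-12 after 5 iterations
sag = a·(cosh(S/(2a)) − 1) = 70.563885·(cosh(1.412323) − 1) = 82.879340
T_max/T_min = cosh(S/(2a)) = 2.174529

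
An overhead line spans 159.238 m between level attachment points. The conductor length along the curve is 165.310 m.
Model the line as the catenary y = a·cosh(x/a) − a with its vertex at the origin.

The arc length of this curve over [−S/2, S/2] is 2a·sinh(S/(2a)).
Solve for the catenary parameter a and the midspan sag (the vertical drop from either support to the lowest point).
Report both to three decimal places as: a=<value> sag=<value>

a=167.399 sag=19.294

seed: a₀ = √(S³/(24(L−S))) = √(159.238³/(24·6.072)) = 166.455661
iter 1: u=0.478320  f(a)=+6.984e-02  f'(a)=-7.464e-02  a ← 166.455661 − (+6.984e-02/-7.464e-02) = 167.391363
iter 2: u=0.475646  f(a)=+5.933e-04  f'(a)=-7.338e-02  a ← 167.391363 − (+5.933e-04/-7.338e-02) = 167.399449
iter 3: u=0.475623  f(a)=+4.363e-08  f'(a)=-7.337e-02  a ← 167.399449 − (+4.363e-08/-7.337e-02) = 167.399449
iter 4: u=0.475623  f(a)=+0.000e+00  f'(a)=-7.337e-02  a ← 167.399449 − (+0.000e+00/-7.337e-02) = 167.399449
converged: |Δa| < 1e-12 after 4 iterations
sag = a·(cosh(S/(2a)) − 1) = 167.399449·(cosh(0.475623) − 1) = 19.293948
T_max/T_min = cosh(S/(2a)) = 1.115257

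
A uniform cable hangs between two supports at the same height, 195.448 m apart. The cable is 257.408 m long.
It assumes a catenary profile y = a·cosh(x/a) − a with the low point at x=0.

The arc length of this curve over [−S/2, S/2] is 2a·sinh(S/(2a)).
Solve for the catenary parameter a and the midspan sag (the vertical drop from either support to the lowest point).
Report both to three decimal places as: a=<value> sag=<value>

a=74.008 sag=74.457

seed: a₀ = √(S³/(24(L−S))) = √(195.448³/(24·61.960)) = 70.857450
iter 1: u=1.379163  f(a)=+6.167e+00  f'(a)=-2.105e+00  a ← 70.857450 − (+6.167e+00/-2.105e+00) = 73.787114
iter 2: u=1.324405  f(a)=+4.031e-01  f'(a)=-1.838e+00  a ← 73.787114 − (+4.031e-01/-1.838e+00) = 74.006423
iter 3: u=1.320480  f(a)=+1.988e-03  f'(a)=-1.820e+00  a ← 74.006423 − (+1.988e-03/-1.820e+00) = 74.007516
iter 4: u=1.320460  f(a)=+4.892e-08  f'(a)=-1.820e+00  a ← 74.007516 − (+4.892e-08/-1.820e+00) = 74.007516
iter 5: u=1.320460  f(a)=+0.000e+00  f'(a)=-1.820e+00  a ← 74.007516 − (+0.000e+00/-1.820e+00) = 74.007516
converged: |Δa| < 1e-12 after 5 iterations
sag = a·(cosh(S/(2a)) − 1) = 74.007516·(cosh(1.320460) − 1) = 74.457403
T_max/T_min = cosh(S/(2a)) = 2.006079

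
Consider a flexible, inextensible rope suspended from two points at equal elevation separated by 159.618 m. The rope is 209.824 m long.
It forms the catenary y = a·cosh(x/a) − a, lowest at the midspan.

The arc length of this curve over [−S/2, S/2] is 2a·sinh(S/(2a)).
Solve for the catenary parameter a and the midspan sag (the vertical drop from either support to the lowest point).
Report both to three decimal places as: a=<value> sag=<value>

a=60.659 sag=60.527

seed: a₀ = √(S³/(24(L−S))) = √(159.618³/(24·50.206)) = 58.095082
iter 1: u=1.373765  f(a)=+4.956e+00  f'(a)=-2.077e+00  a ← 58.095082 − (+4.956e+00/-2.077e+00) = 60.480824
iter 2: u=1.319575  f(a)=+3.216e-01  f'(a)=-1.816e+00  a ← 60.480824 − (+3.216e-01/-1.816e+00) = 60.657970
iter 3: u=1.315722  f(a)=+1.563e-03  f'(a)=-1.798e+00  a ← 60.657970 − (+1.563e-03/-1.798e+00) = 60.658839
iter 4: u=1.315703  f(a)=+3.728e-08  f'(a)=-1.798e+00  a ← 60.658839 − (+3.728e-08/-1.798e+00) = 60.658839
iter 5: u=1.315703  f(a)=+2.842e-14  f'(a)=-1.798e+00  a ← 60.658839 − (+2.842e-14/-1.798e+00) = 60.658839
converged: |Δa| < 1e-12 after 5 iterations
sag = a·(cosh(S/(2a)) − 1) = 60.658839·(cosh(1.315703) − 1) = 60.527062
T_max/T_min = cosh(S/(2a)) = 1.997828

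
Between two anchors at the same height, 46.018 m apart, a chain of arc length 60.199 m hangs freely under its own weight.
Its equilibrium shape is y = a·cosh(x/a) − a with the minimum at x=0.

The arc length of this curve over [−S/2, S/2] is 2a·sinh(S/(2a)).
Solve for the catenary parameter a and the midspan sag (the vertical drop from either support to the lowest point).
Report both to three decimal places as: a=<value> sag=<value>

seed: a₀ = √(S³/(24(L−S))) = √(46.018³/(24·14.181)) = 16.921255
iter 1: u=1.359769  f(a)=+1.370e+00  f'(a)=-2.007e+00  a ← 16.921255 − (+1.370e+00/-2.007e+00) = 17.603913
iter 2: u=1.307039  f(a)=+8.728e-02  f'(a)=-1.759e+00  a ← 17.603913 − (+8.728e-02/-1.759e+00) = 17.653536
iter 3: u=1.303365  f(a)=+4.075e-04  f'(a)=-1.743e+00  a ← 17.653536 − (+4.075e-04/-1.743e+00) = 17.653770
iter 4: u=1.303348  f(a)=+8.971e-09  f'(a)=-1.742e+00  a ← 17.653770 − (+8.971e-09/-1.742e+00) = 17.653770
iter 5: u=1.303348  f(a)=+1.421e-14  f'(a)=-1.742e+00  a ← 17.653770 − (+1.421e-14/-1.742e+00) = 17.653770
converged: |Δa| < 1e-12 after 5 iterations
sag = a·(cosh(S/(2a)) − 1) = 17.653770·(cosh(1.303348) − 1) = 17.240864
T_max/T_min = cosh(S/(2a)) = 1.976611

a=17.654 sag=17.241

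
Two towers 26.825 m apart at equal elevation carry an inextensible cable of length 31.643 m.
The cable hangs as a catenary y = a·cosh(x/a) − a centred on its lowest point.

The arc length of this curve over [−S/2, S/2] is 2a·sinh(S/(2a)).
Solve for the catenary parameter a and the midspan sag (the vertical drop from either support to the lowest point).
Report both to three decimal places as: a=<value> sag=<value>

a=13.255 sag=7.385

seed: a₀ = √(S³/(24(L−S))) = √(26.825³/(24·4.818)) = 12.920240
iter 1: u=1.038100  f(a)=+2.664e-01  f'(a)=-8.293e-01  a ← 12.920240 − (+2.664e-01/-8.293e-01) = 13.241423
iter 2: u=1.012920  f(a)=+1.026e-02  f'(a)=-7.666e-01  a ← 13.241423 − (+1.026e-02/-7.666e-01) = 13.254801
iter 3: u=1.011897  f(a)=+1.655e-05  f'(a)=-7.641e-01  a ← 13.254801 − (+1.655e-05/-7.641e-01) = 13.254823
iter 4: u=1.011896  f(a)=+4.327e-11  f'(a)=-7.641e-01  a ← 13.254823 − (+4.327e-11/-7.641e-01) = 13.254823
iter 5: u=1.011896  f(a)=-3.553e-15  f'(a)=-7.641e-01  a ← 13.254823 − (-3.553e-15/-7.641e-01) = 13.254823
converged: |Δa| < 1e-12 after 5 iterations
sag = a·(cosh(S/(2a)) − 1) = 13.254823·(cosh(1.011896) − 1) = 7.385191
T_max/T_min = cosh(S/(2a)) = 1.557170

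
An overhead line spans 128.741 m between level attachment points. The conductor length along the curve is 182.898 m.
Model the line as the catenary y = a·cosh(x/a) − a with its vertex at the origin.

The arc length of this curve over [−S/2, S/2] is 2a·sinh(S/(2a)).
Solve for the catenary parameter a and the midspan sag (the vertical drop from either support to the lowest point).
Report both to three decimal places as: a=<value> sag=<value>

a=42.861 sag=58.134

seed: a₀ = √(S³/(24(L−S))) = √(128.741³/(24·54.157)) = 40.517477
iter 1: u=1.588709  f(a)=+7.260e+00  f'(a)=-3.412e+00  a ← 40.517477 − (+7.260e+00/-3.412e+00) = 42.645440
iter 2: u=1.509435  f(a)=+6.112e-01  f'(a)=-2.859e+00  a ← 42.645440 − (+6.112e-01/-2.859e+00) = 42.859176
iter 3: u=1.501907  f(a)=+5.211e-03  f'(a)=-2.811e+00  a ← 42.859176 − (+5.211e-03/-2.811e+00) = 42.861030
iter 4: u=1.501842  f(a)=+3.859e-07  f'(a)=-2.810e+00  a ← 42.861030 − (+3.859e-07/-2.810e+00) = 42.861030
iter 5: u=1.501842  f(a)=-5.684e-14  f'(a)=-2.810e+00  a ← 42.861030 − (-5.684e-14/-2.810e+00) = 42.861030
converged: |Δa| < 1e-12 after 5 iterations
sag = a·(cosh(S/(2a)) − 1) = 42.861030·(cosh(1.501842) − 1) = 58.133957
T_max/T_min = cosh(S/(2a)) = 2.356336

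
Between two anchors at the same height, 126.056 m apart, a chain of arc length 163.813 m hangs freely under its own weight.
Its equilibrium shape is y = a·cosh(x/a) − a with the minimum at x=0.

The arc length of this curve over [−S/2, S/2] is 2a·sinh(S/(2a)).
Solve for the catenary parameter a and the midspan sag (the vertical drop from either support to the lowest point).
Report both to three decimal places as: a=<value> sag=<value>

seed: a₀ = √(S³/(24(L−S))) = √(126.056³/(24·37.757)) = 47.015485
iter 1: u=1.340580  f(a)=+3.542e+00  f'(a)=-1.914e+00  a ← 47.015485 − (+3.542e+00/-1.914e+00) = 48.865899
iter 2: u=1.289816  f(a)=+2.198e-01  f'(a)=-1.683e+00  a ← 48.865899 − (+2.198e-01/-1.683e+00) = 48.996504
iter 3: u=1.286377  f(a)=+9.708e-04  f'(a)=-1.668e+00  a ← 48.996504 − (+9.708e-04/-1.668e+00) = 48.997086
iter 4: u=1.286362  f(a)=+1.912e-08  f'(a)=-1.668e+00  a ← 48.997086 − (+1.912e-08/-1.668e+00) = 48.997086
iter 5: u=1.286362  f(a)=+0.000e+00  f'(a)=-1.668e+00  a ← 48.997086 − (+0.000e+00/-1.668e+00) = 48.997086
converged: |Δa| < 1e-12 after 5 iterations
sag = a·(cosh(S/(2a)) − 1) = 48.997086·(cosh(1.286362) − 1) = 46.446034
T_max/T_min = cosh(S/(2a)) = 1.947935

a=48.997 sag=46.446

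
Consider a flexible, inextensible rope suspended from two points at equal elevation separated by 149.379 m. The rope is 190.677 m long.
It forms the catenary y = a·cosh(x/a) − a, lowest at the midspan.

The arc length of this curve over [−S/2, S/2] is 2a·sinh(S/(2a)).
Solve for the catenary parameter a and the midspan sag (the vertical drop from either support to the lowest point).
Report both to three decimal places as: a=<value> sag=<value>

a=60.258 sag=52.527

seed: a₀ = √(S³/(24(L−S))) = √(149.379³/(24·41.298)) = 57.991480
iter 1: u=1.287939  f(a)=+3.564e+00  f'(a)=-1.675e+00  a ← 57.991480 − (+3.564e+00/-1.675e+00) = 60.119084
iter 2: u=1.242359  f(a)=+2.055e-01  f'(a)=-1.487e+00  a ← 60.119084 − (+2.055e-01/-1.487e+00) = 60.257300
iter 3: u=1.239510  f(a)=+7.760e-04  f'(a)=-1.476e+00  a ← 60.257300 − (+7.760e-04/-1.476e+00) = 60.257826
iter 4: u=1.239499  f(a)=+1.115e-08  f'(a)=-1.476e+00  a ← 60.257826 − (+1.115e-08/-1.476e+00) = 60.257826
iter 5: u=1.239499  f(a)=+2.842e-14  f'(a)=-1.476e+00  a ← 60.257826 − (+2.842e-14/-1.476e+00) = 60.257826
converged: |Δa| < 1e-12 after 5 iterations
sag = a·(cosh(S/(2a)) − 1) = 60.257826·(cosh(1.239499) − 1) = 52.527081
T_max/T_min = cosh(S/(2a)) = 1.871706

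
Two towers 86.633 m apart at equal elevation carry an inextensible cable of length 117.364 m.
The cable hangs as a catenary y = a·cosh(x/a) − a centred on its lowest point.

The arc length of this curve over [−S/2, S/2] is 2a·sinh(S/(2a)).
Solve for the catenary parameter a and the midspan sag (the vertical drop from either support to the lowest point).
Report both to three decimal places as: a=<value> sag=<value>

seed: a₀ = √(S³/(24(L−S))) = √(86.633³/(24·30.731)) = 29.691427
iter 1: u=1.458889  f(a)=+3.441e+00  f'(a)=-2.545e+00  a ← 29.691427 − (+3.441e+00/-2.545e+00) = 31.043273
iter 2: u=1.395359  f(a)=+2.490e-01  f'(a)=-2.189e+00  a ← 31.043273 − (+2.490e-01/-2.189e+00) = 31.156992
iter 3: u=1.390266  f(a)=+1.528e-03  f'(a)=-2.162e+00  a ← 31.156992 − (+1.528e-03/-2.162e+00) = 31.157699
iter 4: u=1.390234  f(a)=+5.833e-08  f'(a)=-2.162e+00  a ← 31.157699 − (+5.833e-08/-2.162e+00) = 31.157699
iter 5: u=1.390234  f(a)=+0.000e+00  f'(a)=-2.162e+00  a ← 31.157699 − (+0.000e+00/-2.162e+00) = 31.157699
converged: |Δa| < 1e-12 after 5 iterations
sag = a·(cosh(S/(2a)) − 1) = 31.157699·(cosh(1.390234) − 1) = 35.283097
T_max/T_min = cosh(S/(2a)) = 2.132404

a=31.158 sag=35.283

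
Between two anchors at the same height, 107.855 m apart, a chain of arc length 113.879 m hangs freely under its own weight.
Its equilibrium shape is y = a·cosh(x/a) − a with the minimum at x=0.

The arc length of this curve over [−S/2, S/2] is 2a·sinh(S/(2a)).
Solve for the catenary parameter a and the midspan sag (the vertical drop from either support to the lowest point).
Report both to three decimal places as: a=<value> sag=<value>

seed: a₀ = √(S³/(24(L−S))) = √(107.855³/(24·6.024)) = 93.156320
iter 1: u=0.578893  f(a)=+1.017e-01  f'(a)=-1.337e-01  a ← 93.156320 − (+1.017e-01/-1.337e-01) = 93.917225
iter 2: u=0.574202  f(a)=+1.260e-03  f'(a)=-1.304e-01  a ← 93.917225 − (+1.260e-03/-1.304e-01) = 93.926887
iter 3: u=0.574143  f(a)=+1.986e-07  f'(a)=-1.304e-01  a ← 93.926887 − (+1.986e-07/-1.304e-01) = 93.926888
iter 4: u=0.574143  f(a)=+0.000e+00  f'(a)=-1.304e-01  a ← 93.926888 − (+0.000e+00/-1.304e-01) = 93.926888
converged: |Δa| < 1e-12 after 4 iterations
sag = a·(cosh(S/(2a)) − 1) = 93.926888·(cosh(0.574143) − 1) = 15.911024
T_max/T_min = cosh(S/(2a)) = 1.169398

a=93.927 sag=15.911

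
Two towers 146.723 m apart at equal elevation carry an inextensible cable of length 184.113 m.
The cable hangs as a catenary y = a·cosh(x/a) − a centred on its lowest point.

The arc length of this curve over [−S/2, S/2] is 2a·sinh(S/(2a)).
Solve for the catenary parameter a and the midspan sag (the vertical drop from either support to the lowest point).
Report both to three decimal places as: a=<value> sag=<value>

seed: a₀ = √(S³/(24(L−S))) = √(146.723³/(24·37.390)) = 59.328579
iter 1: u=1.236529  f(a)=+2.965e+00  f'(a)=-1.464e+00  a ← 59.328579 − (+2.965e+00/-1.464e+00) = 61.353717
iter 2: u=1.195714  f(a)=+1.586e-01  f'(a)=-1.311e+00  a ← 61.353717 − (+1.586e-01/-1.311e+00) = 61.474650
iter 3: u=1.193362  f(a)=+5.103e-04  f'(a)=-1.303e+00  a ← 61.474650 − (+5.103e-04/-1.303e+00) = 61.475042
iter 4: u=1.193354  f(a)=+5.323e-09  f'(a)=-1.303e+00  a ← 61.475042 − (+5.323e-09/-1.303e+00) = 61.475042
iter 5: u=1.193354  f(a)=+2.842e-14  f'(a)=-1.303e+00  a ← 61.475042 − (+2.842e-14/-1.303e+00) = 61.475042
converged: |Δa| < 1e-12 after 5 iterations
sag = a·(cosh(S/(2a)) − 1) = 61.475042·(cosh(1.193354) − 1) = 49.220848
T_max/T_min = cosh(S/(2a)) = 1.800664

a=61.475 sag=49.221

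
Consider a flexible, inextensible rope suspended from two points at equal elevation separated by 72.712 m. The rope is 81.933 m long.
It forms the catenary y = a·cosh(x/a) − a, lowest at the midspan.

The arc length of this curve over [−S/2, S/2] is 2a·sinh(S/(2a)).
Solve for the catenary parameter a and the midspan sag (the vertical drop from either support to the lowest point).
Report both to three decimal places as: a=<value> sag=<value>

a=42.449 sag=16.544

seed: a₀ = √(S³/(24(L−S))) = √(72.712³/(24·9.221)) = 41.678733
iter 1: u=0.872291  f(a)=+3.572e-01  f'(a)=-4.771e-01  a ← 41.678733 − (+3.572e-01/-4.771e-01) = 42.427529
iter 2: u=0.856896  f(a)=+9.854e-03  f'(a)=-4.511e-01  a ← 42.427529 − (+9.854e-03/-4.511e-01) = 42.449375
iter 3: u=0.856455  f(a)=+7.970e-06  f'(a)=-4.504e-01  a ← 42.449375 − (+7.970e-06/-4.504e-01) = 42.449393
iter 4: u=0.856455  f(a)=+5.230e-12  f'(a)=-4.504e-01  a ← 42.449393 − (+5.230e-12/-4.504e-01) = 42.449393
converged: |Δa| < 1e-12 after 4 iterations
sag = a·(cosh(S/(2a)) − 1) = 42.449393·(cosh(0.856455) − 1) = 16.543870
T_max/T_min = cosh(S/(2a)) = 1.389732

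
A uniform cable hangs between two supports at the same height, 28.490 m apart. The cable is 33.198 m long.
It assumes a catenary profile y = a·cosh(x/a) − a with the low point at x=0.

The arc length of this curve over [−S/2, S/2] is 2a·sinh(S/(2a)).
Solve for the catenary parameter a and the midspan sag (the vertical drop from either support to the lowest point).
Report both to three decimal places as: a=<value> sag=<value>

seed: a₀ = √(S³/(24(L−S))) = √(28.490³/(24·4.708)) = 14.305888
iter 1: u=0.995744  f(a)=+2.390e-01  f'(a)=-7.258e-01  a ← 14.305888 − (+2.390e-01/-7.258e-01) = 14.635160
iter 2: u=0.973341  f(a)=+8.500e-03  f'(a)=-6.750e-01  a ← 14.635160 − (+8.500e-03/-6.750e-01) = 14.647753
iter 3: u=0.972504  f(a)=+1.163e-05  f'(a)=-6.732e-01  a ← 14.647753 − (+1.163e-05/-6.732e-01) = 14.647770
iter 4: u=0.972503  f(a)=+2.184e-11  f'(a)=-6.732e-01  a ← 14.647770 − (+2.184e-11/-6.732e-01) = 14.647770
iter 5: u=0.972503  f(a)=+7.105e-15  f'(a)=-6.732e-01  a ← 14.647770 − (+7.105e-15/-6.732e-01) = 14.647770
converged: |Δa| < 1e-12 after 5 iterations
sag = a·(cosh(S/(2a)) − 1) = 14.647770·(cosh(0.972503) − 1) = 7.490070
T_max/T_min = cosh(S/(2a)) = 1.511345

a=14.648 sag=7.490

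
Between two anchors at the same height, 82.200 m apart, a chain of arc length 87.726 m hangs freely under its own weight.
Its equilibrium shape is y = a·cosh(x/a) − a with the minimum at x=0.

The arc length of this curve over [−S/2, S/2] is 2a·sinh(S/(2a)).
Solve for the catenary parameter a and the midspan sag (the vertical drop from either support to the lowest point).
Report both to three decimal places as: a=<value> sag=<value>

a=65.356 sag=13.355

seed: a₀ = √(S³/(24(L−S))) = √(82.200³/(24·5.526)) = 64.713765
iter 1: u=0.635104  f(a)=+1.125e-01  f'(a)=-1.778e-01  a ← 64.713765 − (+1.125e-01/-1.778e-01) = 65.346735
iter 2: u=0.628953  f(a)=+1.672e-03  f'(a)=-1.725e-01  a ← 65.346735 − (+1.672e-03/-1.725e-01) = 65.356428
iter 3: u=0.628859  f(a)=+3.817e-07  f'(a)=-1.724e-01  a ← 65.356428 − (+3.817e-07/-1.724e-01) = 65.356430
iter 4: u=0.628859  f(a)=+1.421e-14  f'(a)=-1.724e-01  a ← 65.356430 − (+1.421e-14/-1.724e-01) = 65.356430
converged: |Δa| < 1e-12 after 4 iterations
sag = a·(cosh(S/(2a)) − 1) = 65.356430·(cosh(0.628859) − 1) = 13.354597
T_max/T_min = cosh(S/(2a)) = 1.204335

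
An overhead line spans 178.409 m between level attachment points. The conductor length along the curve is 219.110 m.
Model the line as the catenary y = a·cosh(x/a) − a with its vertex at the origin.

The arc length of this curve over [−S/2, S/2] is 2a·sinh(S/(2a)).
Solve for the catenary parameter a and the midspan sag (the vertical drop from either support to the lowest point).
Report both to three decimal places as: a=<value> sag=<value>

seed: a₀ = √(S³/(24(L−S))) = √(178.409³/(24·40.701)) = 76.245985
iter 1: u=1.169957  f(a)=+2.878e+00  f'(a)=-1.221e+00  a ← 76.245985 − (+2.878e+00/-1.221e+00) = 78.602986
iter 2: u=1.134874  f(a)=+1.388e-01  f'(a)=-1.106e+00  a ← 78.602986 − (+1.388e-01/-1.106e+00) = 78.728544
iter 3: u=1.133064  f(a)=+3.594e-04  f'(a)=-1.100e+00  a ← 78.728544 − (+3.594e-04/-1.100e+00) = 78.728871
iter 4: u=1.133060  f(a)=+2.422e-09  f'(a)=-1.100e+00  a ← 78.728871 − (+2.422e-09/-1.100e+00) = 78.728871
iter 5: u=1.133060  f(a)=-2.842e-14  f'(a)=-1.100e+00  a ← 78.728871 − (-2.842e-14/-1.100e+00) = 78.728871
converged: |Δa| < 1e-12 after 5 iterations
sag = a·(cosh(S/(2a)) − 1) = 78.728871·(cosh(1.133060) − 1) = 56.180481
T_max/T_min = cosh(S/(2a)) = 1.713594

a=78.729 sag=56.180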